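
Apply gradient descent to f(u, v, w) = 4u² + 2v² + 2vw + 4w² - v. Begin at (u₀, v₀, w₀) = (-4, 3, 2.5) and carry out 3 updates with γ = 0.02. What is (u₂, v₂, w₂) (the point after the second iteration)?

∇f = (8u, 4v + 2w - 1, 2v + 8w)
Step 1: at (-4, 3, 2.5), ∇f = (-32, 16, 26) → (-4, 3, 2.5) − 0.02·(-32, 16, 26) = (-3.36, 2.68, 1.98)
Step 2: at (-3.36, 2.68, 1.98), ∇f = (-26.88, 13.68, 21.2) → (-3.36, 2.68, 1.98) − 0.02·(-26.88, 13.68, 21.2) = (-2.8224, 2.4064, 1.556)

(-2.8224, 2.4064, 1.556)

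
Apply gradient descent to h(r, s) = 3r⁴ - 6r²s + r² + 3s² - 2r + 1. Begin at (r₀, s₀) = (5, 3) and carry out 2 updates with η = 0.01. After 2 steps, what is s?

∇h = (12r³ - 12rs + 2r - 2, -6r² + 6s)
(r₁, s₁) = (5, 3) − 0.01·(1328, -132) = (-8.28, 4.32)
(r₂, s₂) = (-8.28, 4.32) − 0.01·(-6401.287424, -385.4304) = (55.73287424, 8.174304)
s = 8.174304

8.174304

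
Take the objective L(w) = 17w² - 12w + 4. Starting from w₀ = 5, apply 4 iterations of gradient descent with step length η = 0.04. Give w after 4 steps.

0.43099392

L′(w) = 34w - 12
Step 1: L′(5) = 158; w₁ = 5 − 0.04·158 = -1.32
Step 2: L′(-1.32) = -56.88; w₂ = -1.32 − 0.04·(-56.88) = 0.9552
Step 3: L′(0.9552) = 20.4768; w₃ = 0.9552 − 0.04·20.4768 = 0.136128
Step 4: L′(0.136128) = -7.371648; w₄ = 0.136128 − 0.04·(-7.371648) = 0.43099392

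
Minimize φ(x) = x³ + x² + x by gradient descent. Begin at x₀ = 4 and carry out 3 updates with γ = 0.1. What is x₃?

φ′(x) = 3x² + 2x + 1
Step 1: φ′(4) = 57; x₁ = 4 − 0.1·57 = -1.7
Step 2: φ′(-1.7) = 6.27; x₂ = -1.7 − 0.1·6.27 = -2.327
Step 3: φ′(-2.327) = 12.590787; x₃ = -2.327 − 0.1·12.590787 = -3.5860787

-3.5860787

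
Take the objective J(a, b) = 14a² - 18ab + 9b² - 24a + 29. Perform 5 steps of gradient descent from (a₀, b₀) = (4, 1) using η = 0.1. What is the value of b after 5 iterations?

∇J = (28a - 18b - 24, -18a + 18b)
(a₁, b₁) = (4, 1) − 0.1·(70, -54) = (-3, 6.4)
(a₂, b₂) = (-3, 6.4) − 0.1·(-223.2, 169.2) = (19.32, -10.52)
(a₃, b₃) = (19.32, -10.52) − 0.1·(706.32, -537.12) = (-51.312, 43.192)
(a₄, b₄) = (-51.312, 43.192) − 0.1·(-2238.192, 1701.072) = (172.5072, -126.9152)
(a₅, b₅) = (172.5072, -126.9152) − 0.1·(7090.6752, -5389.6032) = (-536.56032, 412.04512)
b = 412.04512

412.04512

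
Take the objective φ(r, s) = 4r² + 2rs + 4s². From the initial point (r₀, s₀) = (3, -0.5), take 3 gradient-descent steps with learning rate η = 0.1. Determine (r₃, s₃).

(0.112, -0.112)

∇φ = (8r + 2s, 2r + 8s)
(r₁, s₁) = (3, -0.5) − 0.1·(23, 2) = (0.7, -0.7)
(r₂, s₂) = (0.7, -0.7) − 0.1·(4.2, -4.2) = (0.28, -0.28)
(r₃, s₃) = (0.28, -0.28) − 0.1·(1.68, -1.68) = (0.112, -0.112)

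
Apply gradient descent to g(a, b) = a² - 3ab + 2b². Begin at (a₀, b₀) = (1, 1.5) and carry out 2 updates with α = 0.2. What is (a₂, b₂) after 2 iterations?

(1.44, 1.08)

∇g = (2a - 3b, -3a + 4b)
(a₁, b₁) = (1, 1.5) − 0.2·(-2.5, 3) = (1.5, 0.9)
(a₂, b₂) = (1.5, 0.9) − 0.2·(0.3, -0.9) = (1.44, 1.08)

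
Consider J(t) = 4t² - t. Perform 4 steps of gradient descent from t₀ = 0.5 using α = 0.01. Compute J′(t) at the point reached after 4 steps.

J′(t) = 8t - 1
Step 1: J′(0.5) = 3; t₁ = 0.5 − 0.01·3 = 0.47
Step 2: J′(0.47) = 2.76; t₂ = 0.47 − 0.01·2.76 = 0.4424
Step 3: J′(0.4424) = 2.5392; t₃ = 0.4424 − 0.01·2.5392 = 0.417008
Step 4: J′(0.417008) = 2.336064; t₄ = 0.417008 − 0.01·2.336064 = 0.39364736
J′(t) at (0.39364736) = 2.14917888

2.14917888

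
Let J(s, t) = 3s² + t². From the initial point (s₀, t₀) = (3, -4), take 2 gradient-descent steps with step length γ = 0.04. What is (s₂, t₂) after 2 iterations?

∇J = (6s, 2t)
(s₁, t₁) = (3, -4) − 0.04·(18, -8) = (2.28, -3.68)
(s₂, t₂) = (2.28, -3.68) − 0.04·(13.68, -7.36) = (1.7328, -3.3856)

(1.7328, -3.3856)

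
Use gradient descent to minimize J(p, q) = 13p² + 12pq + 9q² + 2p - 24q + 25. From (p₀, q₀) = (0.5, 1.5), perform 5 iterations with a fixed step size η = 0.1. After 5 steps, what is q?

-47.18784

∇J = (26p + 12q + 2, 12p + 18q - 24)
Step 1: at (0.5, 1.5), ∇J = (33, 9) → (0.5, 1.5) − 0.1·(33, 9) = (-2.8, 0.6)
Step 2: at (-2.8, 0.6), ∇J = (-63.6, -46.8) → (-2.8, 0.6) − 0.1·(-63.6, -46.8) = (3.56, 5.28)
Step 3: at (3.56, 5.28), ∇J = (157.92, 113.76) → (3.56, 5.28) − 0.1·(157.92, 113.76) = (-12.232, -6.096)
Step 4: at (-12.232, -6.096), ∇J = (-389.184, -280.512) → (-12.232, -6.096) − 0.1·(-389.184, -280.512) = (26.6864, 21.9552)
Step 5: at (26.6864, 21.9552), ∇J = (959.3088, 691.4304) → (26.6864, 21.9552) − 0.1·(959.3088, 691.4304) = (-69.24448, -47.18784)
q = -47.18784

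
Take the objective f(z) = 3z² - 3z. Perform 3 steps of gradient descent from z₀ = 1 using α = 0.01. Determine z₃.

0.915292

f′(z) = 6z - 3
Step 1: f′(1) = 3; z₁ = 1 − 0.01·3 = 0.97
Step 2: f′(0.97) = 2.82; z₂ = 0.97 − 0.01·2.82 = 0.9418
Step 3: f′(0.9418) = 2.6508; z₃ = 0.9418 − 0.01·2.6508 = 0.915292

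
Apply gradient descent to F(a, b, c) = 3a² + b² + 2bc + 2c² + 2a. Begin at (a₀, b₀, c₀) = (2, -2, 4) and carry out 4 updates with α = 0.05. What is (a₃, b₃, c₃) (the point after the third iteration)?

(0.467, -2.382, 2.584)

∇F = (6a + 2, 2b + 2c, 2b + 4c)
(a₁, b₁, c₁) = (2, -2, 4) − 0.05·(14, 4, 12) = (1.3, -2.2, 3.4)
(a₂, b₂, c₂) = (1.3, -2.2, 3.4) − 0.05·(9.8, 2.4, 9.2) = (0.81, -2.32, 2.94)
(a₃, b₃, c₃) = (0.81, -2.32, 2.94) − 0.05·(6.86, 1.24, 7.12) = (0.467, -2.382, 2.584)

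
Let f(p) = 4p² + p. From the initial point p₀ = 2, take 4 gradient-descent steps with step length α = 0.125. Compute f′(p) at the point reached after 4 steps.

0

f′(p) = 8p + 1
p₁ = 2 − 0.125·17 = -0.125
p₂ = -0.125 − 0.125·0 = -0.125
p₃ = -0.125 − 0.125·0 = -0.125
p₄ = -0.125 − 0.125·0 = -0.125
f′(p) at (-0.125) = 0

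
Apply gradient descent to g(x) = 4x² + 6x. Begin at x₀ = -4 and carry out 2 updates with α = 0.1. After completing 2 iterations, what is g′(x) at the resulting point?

g′(x) = 8x + 6
Step 1: g′(-4) = -26; x₁ = -4 − 0.1·(-26) = -1.4
Step 2: g′(-1.4) = -5.2; x₂ = -1.4 − 0.1·(-5.2) = -0.88
g′(x) at (-0.88) = -1.04

-1.04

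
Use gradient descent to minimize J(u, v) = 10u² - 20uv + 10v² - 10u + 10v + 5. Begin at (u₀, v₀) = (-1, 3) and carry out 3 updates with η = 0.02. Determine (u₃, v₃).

∇J = (20u - 20v - 10, -20u + 20v + 10)
(u₁, v₁) = (-1, 3) − 0.02·(-90, 90) = (0.8, 1.2)
(u₂, v₂) = (0.8, 1.2) − 0.02·(-18, 18) = (1.16, 0.84)
(u₃, v₃) = (1.16, 0.84) − 0.02·(-3.6, 3.6) = (1.232, 0.768)

(1.232, 0.768)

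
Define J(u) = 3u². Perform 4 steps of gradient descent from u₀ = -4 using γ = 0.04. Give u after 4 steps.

-1.33448704

J′(u) = 6u
u₁ = -4 − 0.04·(-24) = -3.04
u₂ = -3.04 − 0.04·(-18.24) = -2.3104
u₃ = -2.3104 − 0.04·(-13.8624) = -1.755904
u₄ = -1.755904 − 0.04·(-10.535424) = -1.33448704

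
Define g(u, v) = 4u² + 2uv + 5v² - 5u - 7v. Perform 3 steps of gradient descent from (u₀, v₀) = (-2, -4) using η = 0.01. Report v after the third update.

∇g = (8u + 2v - 5, 2u + 10v - 7)
Step 1: at (-2, -4), ∇g = (-29, -51) → (-2, -4) − 0.01·(-29, -51) = (-1.71, -3.49)
Step 2: at (-1.71, -3.49), ∇g = (-25.66, -45.32) → (-1.71, -3.49) − 0.01·(-25.66, -45.32) = (-1.4534, -3.0368)
Step 3: at (-1.4534, -3.0368), ∇g = (-22.7008, -40.2748) → (-1.4534, -3.0368) − 0.01·(-22.7008, -40.2748) = (-1.226392, -2.634052)
v = -2.634052

-2.634052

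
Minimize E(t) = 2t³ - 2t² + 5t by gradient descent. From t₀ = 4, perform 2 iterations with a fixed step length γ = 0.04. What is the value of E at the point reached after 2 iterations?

1.849894633472

E′(t) = 6t² - 4t + 5
t₁ = 4 − 0.04·85 = 0.6
t₂ = 0.6 − 0.04·4.76 = 0.4096
E(0.4096) = 1.849894633472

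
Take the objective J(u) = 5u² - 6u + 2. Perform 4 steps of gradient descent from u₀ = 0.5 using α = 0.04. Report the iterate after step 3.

J′(u) = 10u - 6
Step 1: J′(0.5) = -1; u₁ = 0.5 − 0.04·(-1) = 0.54
Step 2: J′(0.54) = -0.6; u₂ = 0.54 − 0.04·(-0.6) = 0.564
Step 3: J′(0.564) = -0.36; u₃ = 0.564 − 0.04·(-0.36) = 0.5784

0.5784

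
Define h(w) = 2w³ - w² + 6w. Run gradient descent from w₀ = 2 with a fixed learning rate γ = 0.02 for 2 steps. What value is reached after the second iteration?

h′(w) = 6w² - 2w + 6
w₁ = 2 − 0.02·26 = 1.48
w₂ = 1.48 − 0.02·16.1824 = 1.156352

1.156352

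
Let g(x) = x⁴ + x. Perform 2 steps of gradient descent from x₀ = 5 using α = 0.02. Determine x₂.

5.08048064

g′(x) = 4x³ + 1
x₁ = 5 − 0.02·501 = -5.02
x₂ = -5.02 − 0.02·(-505.024032) = 5.08048064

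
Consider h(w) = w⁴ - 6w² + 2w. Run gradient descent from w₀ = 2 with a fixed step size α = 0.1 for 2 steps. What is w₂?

1.6

h′(w) = 4w³ - 12w + 2
w₁ = 2 − 0.1·10 = 1
w₂ = 1 − 0.1·(-6) = 1.6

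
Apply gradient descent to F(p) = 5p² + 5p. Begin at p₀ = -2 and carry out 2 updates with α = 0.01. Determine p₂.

-1.715

F′(p) = 10p + 5
p₁ = -2 − 0.01·(-15) = -1.85
p₂ = -1.85 − 0.01·(-13.5) = -1.715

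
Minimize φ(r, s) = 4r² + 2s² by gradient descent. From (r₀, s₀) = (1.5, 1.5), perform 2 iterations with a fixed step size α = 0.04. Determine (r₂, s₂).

(0.6936, 1.0584)

∇φ = (8r, 4s)
(r₁, s₁) = (1.5, 1.5) − 0.04·(12, 6) = (1.02, 1.26)
(r₂, s₂) = (1.02, 1.26) − 0.04·(8.16, 5.04) = (0.6936, 1.0584)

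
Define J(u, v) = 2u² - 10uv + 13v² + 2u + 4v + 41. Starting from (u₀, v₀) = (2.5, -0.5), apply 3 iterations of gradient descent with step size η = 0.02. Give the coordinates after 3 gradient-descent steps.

∇J = (4u - 10v + 2, -10u + 26v + 4)
Step 1: at (2.5, -0.5), ∇J = (17, -34) → (2.5, -0.5) − 0.02·(17, -34) = (2.16, 0.18)
Step 2: at (2.16, 0.18), ∇J = (8.84, -12.92) → (2.16, 0.18) − 0.02·(8.84, -12.92) = (1.9832, 0.4384)
Step 3: at (1.9832, 0.4384), ∇J = (5.5488, -4.4336) → (1.9832, 0.4384) − 0.02·(5.5488, -4.4336) = (1.872224, 0.527072)

(1.872224, 0.527072)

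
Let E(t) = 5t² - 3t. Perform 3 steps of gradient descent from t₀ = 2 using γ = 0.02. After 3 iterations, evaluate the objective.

3.3379808

E′(t) = 10t - 3
Step 1: E′(2) = 17; t₁ = 2 − 0.02·17 = 1.66
Step 2: E′(1.66) = 13.6; t₂ = 1.66 − 0.02·13.6 = 1.388
Step 3: E′(1.388) = 10.88; t₃ = 1.388 − 0.02·10.88 = 1.1704
E(1.1704) = 3.3379808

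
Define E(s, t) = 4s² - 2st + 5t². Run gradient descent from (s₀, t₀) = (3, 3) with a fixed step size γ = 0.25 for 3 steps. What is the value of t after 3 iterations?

∇E = (8s - 2t, -2s + 10t)
Step 1: at (3, 3), ∇E = (18, 24) → (3, 3) − 0.25·(18, 24) = (-1.5, -3)
Step 2: at (-1.5, -3), ∇E = (-6, -27) → (-1.5, -3) − 0.25·(-6, -27) = (0, 3.75)
Step 3: at (0, 3.75), ∇E = (-7.5, 37.5) → (0, 3.75) − 0.25·(-7.5, 37.5) = (1.875, -5.625)
t = -5.625

-5.625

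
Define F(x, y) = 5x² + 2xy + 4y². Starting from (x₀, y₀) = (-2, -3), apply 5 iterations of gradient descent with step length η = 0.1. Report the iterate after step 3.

(0.032, -0.04)

∇F = (10x + 2y, 2x + 8y)
Step 1: at (-2, -3), ∇F = (-26, -28) → (-2, -3) − 0.1·(-26, -28) = (0.6, -0.2)
Step 2: at (0.6, -0.2), ∇F = (5.6, -0.4) → (0.6, -0.2) − 0.1·(5.6, -0.4) = (0.04, -0.16)
Step 3: at (0.04, -0.16), ∇F = (0.08, -1.2) → (0.04, -0.16) − 0.1·(0.08, -1.2) = (0.032, -0.04)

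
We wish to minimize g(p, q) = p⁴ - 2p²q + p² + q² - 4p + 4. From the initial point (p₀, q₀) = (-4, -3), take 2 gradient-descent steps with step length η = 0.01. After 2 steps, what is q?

∇g = (4p³ - 4pq + 2p - 4, -2p² + 2q)
Step 1: at (-4, -3), ∇g = (-316, -38) → (-4, -3) − 0.01·(-316, -38) = (-0.84, -2.62)
Step 2: at (-0.84, -2.62), ∇g = (-16.854016, -6.6512) → (-0.84, -2.62) − 0.01·(-16.854016, -6.6512) = (-0.67145984, -2.553488)
q = -2.553488

-2.553488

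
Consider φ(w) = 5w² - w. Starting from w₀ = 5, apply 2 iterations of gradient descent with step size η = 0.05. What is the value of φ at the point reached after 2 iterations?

7.453125

φ′(w) = 10w - 1
Step 1: φ′(5) = 49; w₁ = 5 − 0.05·49 = 2.55
Step 2: φ′(2.55) = 24.5; w₂ = 2.55 − 0.05·24.5 = 1.325
φ(1.325) = 7.453125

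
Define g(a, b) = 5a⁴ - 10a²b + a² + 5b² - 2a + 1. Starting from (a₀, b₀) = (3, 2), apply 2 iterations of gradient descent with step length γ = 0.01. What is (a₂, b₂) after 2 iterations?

∇g = (20a³ - 20ab + 2a - 2, -10a² + 10b)
(a₁, b₁) = (3, 2) − 0.01·(424, -70) = (-1.24, 2.7)
(a₂, b₂) = (-1.24, 2.7) − 0.01·(24.34752, 11.624) = (-1.4834752, 2.58376)

(-1.4834752, 2.58376)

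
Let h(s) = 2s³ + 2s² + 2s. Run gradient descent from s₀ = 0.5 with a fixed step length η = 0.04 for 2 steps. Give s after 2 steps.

0.136384

h′(s) = 6s² + 4s + 2
Step 1: h′(0.5) = 5.5; s₁ = 0.5 − 0.04·5.5 = 0.28
Step 2: h′(0.28) = 3.5904; s₂ = 0.28 − 0.04·3.5904 = 0.136384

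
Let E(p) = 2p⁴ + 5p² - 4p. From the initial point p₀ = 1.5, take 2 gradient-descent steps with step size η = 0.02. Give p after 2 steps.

0.60716416

E′(p) = 8p³ + 10p - 4
Step 1: E′(1.5) = 38; p₁ = 1.5 − 0.02·38 = 0.74
Step 2: E′(0.74) = 6.641792; p₂ = 0.74 − 0.02·6.641792 = 0.60716416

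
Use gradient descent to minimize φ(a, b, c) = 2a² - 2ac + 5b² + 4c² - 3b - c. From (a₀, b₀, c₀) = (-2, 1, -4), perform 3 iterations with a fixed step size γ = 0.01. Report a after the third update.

∇φ = (4a - 2c, 10b - 3, -2a + 8c - 1)
Step 1: at (-2, 1, -4), ∇φ = (0, 7, -29) → (-2, 1, -4) − 0.01·(0, 7, -29) = (-2, 0.93, -3.71)
Step 2: at (-2, 0.93, -3.71), ∇φ = (-0.58, 6.3, -26.68) → (-2, 0.93, -3.71) − 0.01·(-0.58, 6.3, -26.68) = (-1.9942, 0.867, -3.4432)
Step 3: at (-1.9942, 0.867, -3.4432), ∇φ = (-1.0904, 5.67, -24.5572) → (-1.9942, 0.867, -3.4432) − 0.01·(-1.0904, 5.67, -24.5572) = (-1.983296, 0.8103, -3.197628)
a = -1.983296

-1.983296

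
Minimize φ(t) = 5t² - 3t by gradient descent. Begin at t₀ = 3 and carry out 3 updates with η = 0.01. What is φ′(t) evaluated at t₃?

φ′(t) = 10t - 3
t₁ = 3 − 0.01·27 = 2.73
t₂ = 2.73 − 0.01·24.3 = 2.487
t₃ = 2.487 − 0.01·21.87 = 2.2683
φ′(t) at (2.2683) = 19.683

19.683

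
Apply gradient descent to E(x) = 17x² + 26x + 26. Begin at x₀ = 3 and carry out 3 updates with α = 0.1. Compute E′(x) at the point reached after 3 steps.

E′(x) = 34x + 26
Step 1: E′(3) = 128; x₁ = 3 − 0.1·128 = -9.8
Step 2: E′(-9.8) = -307.2; x₂ = -9.8 − 0.1·(-307.2) = 20.92
Step 3: E′(20.92) = 737.28; x₃ = 20.92 − 0.1·737.28 = -52.808
E′(x) at (-52.808) = -1769.472

-1769.472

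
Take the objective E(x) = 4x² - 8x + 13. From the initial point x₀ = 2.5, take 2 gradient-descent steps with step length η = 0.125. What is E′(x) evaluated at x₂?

0

E′(x) = 8x - 8
Step 1: E′(2.5) = 12; x₁ = 2.5 − 0.125·12 = 1
Step 2: E′(1) = 0; x₂ = 1 − 0.125·0 = 1
E′(x) at (1) = 0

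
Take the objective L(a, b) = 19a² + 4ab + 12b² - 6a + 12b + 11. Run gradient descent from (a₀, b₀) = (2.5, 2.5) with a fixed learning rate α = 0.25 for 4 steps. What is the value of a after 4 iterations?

16748.40625

∇L = (38a + 4b - 6, 4a + 24b + 12)
Step 1: at (2.5, 2.5), ∇L = (99, 82) → (2.5, 2.5) − 0.25·(99, 82) = (-22.25, -18)
Step 2: at (-22.25, -18), ∇L = (-923.5, -509) → (-22.25, -18) − 0.25·(-923.5, -509) = (208.625, 109.25)
Step 3: at (208.625, 109.25), ∇L = (8358.75, 3468.5) → (208.625, 109.25) − 0.25·(8358.75, 3468.5) = (-1881.0625, -757.875)
Step 4: at (-1881.0625, -757.875), ∇L = (-74517.875, -25701.25) → (-1881.0625, -757.875) − 0.25·(-74517.875, -25701.25) = (16748.40625, 5667.4375)
a = 16748.40625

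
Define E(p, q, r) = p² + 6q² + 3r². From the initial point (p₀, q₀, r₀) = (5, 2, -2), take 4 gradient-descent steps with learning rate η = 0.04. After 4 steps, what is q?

∇E = (2p, 12q, 6r)
Step 1: at (5, 2, -2), ∇E = (10, 24, -12) → (5, 2, -2) − 0.04·(10, 24, -12) = (4.6, 1.04, -1.52)
Step 2: at (4.6, 1.04, -1.52), ∇E = (9.2, 12.48, -9.12) → (4.6, 1.04, -1.52) − 0.04·(9.2, 12.48, -9.12) = (4.232, 0.5408, -1.1552)
Step 3: at (4.232, 0.5408, -1.1552), ∇E = (8.464, 6.4896, -6.9312) → (4.232, 0.5408, -1.1552) − 0.04·(8.464, 6.4896, -6.9312) = (3.89344, 0.281216, -0.877952)
Step 4: at (3.89344, 0.281216, -0.877952), ∇E = (7.78688, 3.374592, -5.267712) → (3.89344, 0.281216, -0.877952) − 0.04·(7.78688, 3.374592, -5.267712) = (3.5819648, 0.14623232, -0.66724352)
q = 0.14623232

0.14623232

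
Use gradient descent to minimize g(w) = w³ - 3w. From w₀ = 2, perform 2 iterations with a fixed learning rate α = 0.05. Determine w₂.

g′(w) = 3w² - 3
Step 1: g′(2) = 9; w₁ = 2 − 0.05·9 = 1.55
Step 2: g′(1.55) = 4.2075; w₂ = 1.55 − 0.05·4.2075 = 1.339625

1.339625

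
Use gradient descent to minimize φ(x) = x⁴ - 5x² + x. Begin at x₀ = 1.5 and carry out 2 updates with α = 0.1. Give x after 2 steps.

1.51045

φ′(x) = 4x³ - 10x + 1
Step 1: φ′(1.5) = -0.5; x₁ = 1.5 − 0.1·(-0.5) = 1.55
Step 2: φ′(1.55) = 0.3955; x₂ = 1.55 − 0.1·0.3955 = 1.51045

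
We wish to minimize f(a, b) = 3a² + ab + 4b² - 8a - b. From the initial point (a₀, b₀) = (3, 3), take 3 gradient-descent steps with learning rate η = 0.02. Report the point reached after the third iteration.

∇f = (6a + b - 8, a + 8b - 1)
(a₁, b₁) = (3, 3) − 0.02·(13, 26) = (2.74, 2.48)
(a₂, b₂) = (2.74, 2.48) − 0.02·(10.92, 21.58) = (2.5216, 2.0484)
(a₃, b₃) = (2.5216, 2.0484) − 0.02·(9.178, 17.9088) = (2.33804, 1.690224)

(2.33804, 1.690224)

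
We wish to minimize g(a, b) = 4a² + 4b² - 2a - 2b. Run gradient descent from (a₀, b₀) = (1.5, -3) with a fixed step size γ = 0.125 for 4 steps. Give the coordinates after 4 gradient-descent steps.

(0.25, 0.25)

∇g = (8a - 2, 8b - 2)
(a₁, b₁) = (1.5, -3) − 0.125·(10, -26) = (0.25, 0.25)
(a₂, b₂) = (0.25, 0.25) − 0.125·(0, 0) = (0.25, 0.25)
(a₃, b₃) = (0.25, 0.25) − 0.125·(0, 0) = (0.25, 0.25)
(a₄, b₄) = (0.25, 0.25) − 0.125·(0, 0) = (0.25, 0.25)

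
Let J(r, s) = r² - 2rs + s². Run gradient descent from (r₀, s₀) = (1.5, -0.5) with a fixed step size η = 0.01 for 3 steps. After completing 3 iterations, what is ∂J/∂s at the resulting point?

∇J = (2r - 2s, -2r + 2s)
(r₁, s₁) = (1.5, -0.5) − 0.01·(4, -4) = (1.46, -0.46)
(r₂, s₂) = (1.46, -0.46) − 0.01·(3.84, -3.84) = (1.4216, -0.4216)
(r₃, s₃) = (1.4216, -0.4216) − 0.01·(3.6864, -3.6864) = (1.384736, -0.384736)
∂J/∂s at (1.384736, -0.384736) = -3.538944

-3.538944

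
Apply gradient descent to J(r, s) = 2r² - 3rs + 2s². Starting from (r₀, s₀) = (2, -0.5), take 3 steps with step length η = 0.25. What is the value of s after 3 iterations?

∇J = (4r - 3s, -3r + 4s)
Step 1: at (2, -0.5), ∇J = (9.5, -8) → (2, -0.5) − 0.25·(9.5, -8) = (-0.375, 1.5)
Step 2: at (-0.375, 1.5), ∇J = (-6, 7.125) → (-0.375, 1.5) − 0.25·(-6, 7.125) = (1.125, -0.28125)
Step 3: at (1.125, -0.28125), ∇J = (5.34375, -4.5) → (1.125, -0.28125) − 0.25·(5.34375, -4.5) = (-0.2109375, 0.84375)
s = 0.84375

0.84375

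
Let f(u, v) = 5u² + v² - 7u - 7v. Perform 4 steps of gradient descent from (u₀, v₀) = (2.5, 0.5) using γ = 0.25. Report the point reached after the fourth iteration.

∇f = (10u - 7, 2v - 7)
Step 1: at (2.5, 0.5), ∇f = (18, -6) → (2.5, 0.5) − 0.25·(18, -6) = (-2, 2)
Step 2: at (-2, 2), ∇f = (-27, -3) → (-2, 2) − 0.25·(-27, -3) = (4.75, 2.75)
Step 3: at (4.75, 2.75), ∇f = (40.5, -1.5) → (4.75, 2.75) − 0.25·(40.5, -1.5) = (-5.375, 3.125)
Step 4: at (-5.375, 3.125), ∇f = (-60.75, -0.75) → (-5.375, 3.125) − 0.25·(-60.75, -0.75) = (9.8125, 3.3125)

(9.8125, 3.3125)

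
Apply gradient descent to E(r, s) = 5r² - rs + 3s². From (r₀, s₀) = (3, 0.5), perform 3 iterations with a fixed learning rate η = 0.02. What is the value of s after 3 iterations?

∇E = (10r - s, -r + 6s)
Step 1: at (3, 0.5), ∇E = (29.5, 0) → (3, 0.5) − 0.02·(29.5, 0) = (2.41, 0.5)
Step 2: at (2.41, 0.5), ∇E = (23.6, 0.59) → (2.41, 0.5) − 0.02·(23.6, 0.59) = (1.938, 0.4882)
Step 3: at (1.938, 0.4882), ∇E = (18.8918, 0.9912) → (1.938, 0.4882) − 0.02·(18.8918, 0.9912) = (1.560164, 0.468376)
s = 0.468376

0.468376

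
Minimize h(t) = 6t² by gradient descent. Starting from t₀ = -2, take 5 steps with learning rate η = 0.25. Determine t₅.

h′(t) = 12t
Step 1: h′(-2) = -24; t₁ = -2 − 0.25·(-24) = 4
Step 2: h′(4) = 48; t₂ = 4 − 0.25·48 = -8
Step 3: h′(-8) = -96; t₃ = -8 − 0.25·(-96) = 16
Step 4: h′(16) = 192; t₄ = 16 − 0.25·192 = -32
Step 5: h′(-32) = -384; t₅ = -32 − 0.25·(-384) = 64

64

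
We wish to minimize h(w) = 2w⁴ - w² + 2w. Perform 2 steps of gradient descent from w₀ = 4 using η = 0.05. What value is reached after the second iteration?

3841.9088

h′(w) = 8w³ - 2w + 2
Step 1: h′(4) = 506; w₁ = 4 − 0.05·506 = -21.3
Step 2: h′(-21.3) = -77264.176; w₂ = -21.3 − 0.05·(-77264.176) = 3841.9088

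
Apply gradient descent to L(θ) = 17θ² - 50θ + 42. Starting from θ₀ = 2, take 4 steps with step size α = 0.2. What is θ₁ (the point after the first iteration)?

-1.6

L′(θ) = 34θ - 50
Step 1: L′(2) = 18; θ₁ = 2 − 0.2·18 = -1.6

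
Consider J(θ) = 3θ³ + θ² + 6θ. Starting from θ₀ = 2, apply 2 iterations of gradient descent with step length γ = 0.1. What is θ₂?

-8.764

J′(θ) = 9θ² + 2θ + 6
θ₁ = 2 − 0.1·46 = -2.6
θ₂ = -2.6 − 0.1·61.64 = -8.764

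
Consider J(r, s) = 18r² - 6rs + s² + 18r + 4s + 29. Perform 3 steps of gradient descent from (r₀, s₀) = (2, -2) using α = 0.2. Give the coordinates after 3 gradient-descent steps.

(-718.72, 118.768)

∇J = (36r - 6s + 18, -6r + 2s + 4)
Step 1: at (2, -2), ∇J = (102, -12) → (2, -2) − 0.2·(102, -12) = (-18.4, 0.4)
Step 2: at (-18.4, 0.4), ∇J = (-646.8, 115.2) → (-18.4, 0.4) − 0.2·(-646.8, 115.2) = (110.96, -22.64)
Step 3: at (110.96, -22.64), ∇J = (4148.4, -707.04) → (110.96, -22.64) − 0.2·(4148.4, -707.04) = (-718.72, 118.768)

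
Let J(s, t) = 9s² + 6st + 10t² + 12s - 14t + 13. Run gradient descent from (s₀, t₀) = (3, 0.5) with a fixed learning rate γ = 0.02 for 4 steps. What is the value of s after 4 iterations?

∇J = (18s + 6t + 12, 6s + 20t - 14)
(s₁, t₁) = (3, 0.5) − 0.02·(69, 14) = (1.62, 0.22)
(s₂, t₂) = (1.62, 0.22) − 0.02·(42.48, 0.12) = (0.7704, 0.2176)
(s₃, t₃) = (0.7704, 0.2176) − 0.02·(27.1728, -5.0256) = (0.226944, 0.318112)
(s₄, t₄) = (0.226944, 0.318112) − 0.02·(17.993664, -6.276096) = (-0.13292928, 0.44363392)
s = -0.13292928

-0.13292928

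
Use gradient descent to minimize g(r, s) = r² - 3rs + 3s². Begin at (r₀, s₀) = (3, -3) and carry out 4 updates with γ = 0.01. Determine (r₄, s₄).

(2.46329211, -2.03801979)

∇g = (2r - 3s, -3r + 6s)
Step 1: at (3, -3), ∇g = (15, -27) → (3, -3) − 0.01·(15, -27) = (2.85, -2.73)
Step 2: at (2.85, -2.73), ∇g = (13.89, -24.93) → (2.85, -2.73) − 0.01·(13.89, -24.93) = (2.7111, -2.4807)
Step 3: at (2.7111, -2.4807), ∇g = (12.8643, -23.0175) → (2.7111, -2.4807) − 0.01·(12.8643, -23.0175) = (2.582457, -2.250525)
Step 4: at (2.582457, -2.250525), ∇g = (11.916489, -21.250521) → (2.582457, -2.250525) − 0.01·(11.916489, -21.250521) = (2.46329211, -2.03801979)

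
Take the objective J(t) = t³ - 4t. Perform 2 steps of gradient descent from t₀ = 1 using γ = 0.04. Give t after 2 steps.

J′(t) = 3t² - 4
Step 1: J′(1) = -1; t₁ = 1 − 0.04·(-1) = 1.04
Step 2: J′(1.04) = -0.7552; t₂ = 1.04 − 0.04·(-0.7552) = 1.070208

1.070208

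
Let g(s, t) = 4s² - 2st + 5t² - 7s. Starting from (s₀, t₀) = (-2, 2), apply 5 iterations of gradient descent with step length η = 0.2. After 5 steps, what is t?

-7.71904

∇g = (8s - 2t - 7, -2s + 10t)
Step 1: at (-2, 2), ∇g = (-27, 24) → (-2, 2) − 0.2·(-27, 24) = (3.4, -2.8)
Step 2: at (3.4, -2.8), ∇g = (25.8, -34.8) → (3.4, -2.8) − 0.2·(25.8, -34.8) = (-1.76, 4.16)
Step 3: at (-1.76, 4.16), ∇g = (-29.4, 45.12) → (-1.76, 4.16) − 0.2·(-29.4, 45.12) = (4.12, -4.864)
Step 4: at (4.12, -4.864), ∇g = (35.688, -56.88) → (4.12, -4.864) − 0.2·(35.688, -56.88) = (-3.0176, 6.512)
Step 5: at (-3.0176, 6.512), ∇g = (-44.1648, 71.1552) → (-3.0176, 6.512) − 0.2·(-44.1648, 71.1552) = (5.81536, -7.71904)
t = -7.71904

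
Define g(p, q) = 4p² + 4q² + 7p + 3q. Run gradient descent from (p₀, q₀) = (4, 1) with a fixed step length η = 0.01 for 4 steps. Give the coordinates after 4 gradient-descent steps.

(2.61741568, 0.61004032)

∇g = (8p + 7, 8q + 3)
Step 1: at (4, 1), ∇g = (39, 11) → (4, 1) − 0.01·(39, 11) = (3.61, 0.89)
Step 2: at (3.61, 0.89), ∇g = (35.88, 10.12) → (3.61, 0.89) − 0.01·(35.88, 10.12) = (3.2512, 0.7888)
Step 3: at (3.2512, 0.7888), ∇g = (33.0096, 9.3104) → (3.2512, 0.7888) − 0.01·(33.0096, 9.3104) = (2.921104, 0.695696)
Step 4: at (2.921104, 0.695696), ∇g = (30.368832, 8.565568) → (2.921104, 0.695696) − 0.01·(30.368832, 8.565568) = (2.61741568, 0.61004032)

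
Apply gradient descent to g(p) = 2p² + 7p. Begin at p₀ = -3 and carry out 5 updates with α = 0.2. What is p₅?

-1.7504

g′(p) = 4p + 7
Step 1: g′(-3) = -5; p₁ = -3 − 0.2·(-5) = -2
Step 2: g′(-2) = -1; p₂ = -2 − 0.2·(-1) = -1.8
Step 3: g′(-1.8) = -0.2; p₃ = -1.8 − 0.2·(-0.2) = -1.76
Step 4: g′(-1.76) = -0.04; p₄ = -1.76 − 0.2·(-0.04) = -1.752
Step 5: g′(-1.752) = -0.008; p₅ = -1.752 − 0.2·(-0.008) = -1.7504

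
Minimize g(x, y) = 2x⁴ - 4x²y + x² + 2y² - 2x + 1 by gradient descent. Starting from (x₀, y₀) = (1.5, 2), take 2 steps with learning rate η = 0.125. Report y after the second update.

∇g = (8x³ - 8xy + 2x - 2, -4x² + 4y)
(x₁, y₁) = (1.5, 2) − 0.125·(4, -1) = (1, 2.125)
(x₂, y₂) = (1, 2.125) − 0.125·(-9, 4.5) = (2.125, 1.5625)
y = 1.5625

1.5625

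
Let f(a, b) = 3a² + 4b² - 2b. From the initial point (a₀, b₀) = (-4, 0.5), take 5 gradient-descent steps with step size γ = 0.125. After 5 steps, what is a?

-0.00390625

∇f = (6a, 8b - 2)
(a₁, b₁) = (-4, 0.5) − 0.125·(-24, 2) = (-1, 0.25)
(a₂, b₂) = (-1, 0.25) − 0.125·(-6, 0) = (-0.25, 0.25)
(a₃, b₃) = (-0.25, 0.25) − 0.125·(-1.5, 0) = (-0.0625, 0.25)
(a₄, b₄) = (-0.0625, 0.25) − 0.125·(-0.375, 0) = (-0.015625, 0.25)
(a₅, b₅) = (-0.015625, 0.25) − 0.125·(-0.09375, 0) = (-0.00390625, 0.25)
a = -0.00390625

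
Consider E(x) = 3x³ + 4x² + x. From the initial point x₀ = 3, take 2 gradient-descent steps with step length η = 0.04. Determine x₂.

-1.436736

E′(x) = 9x² + 8x + 1
x₁ = 3 − 0.04·106 = -1.24
x₂ = -1.24 − 0.04·4.9184 = -1.436736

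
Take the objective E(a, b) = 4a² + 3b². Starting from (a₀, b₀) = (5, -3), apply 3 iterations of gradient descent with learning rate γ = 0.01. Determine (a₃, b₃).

(3.89344, -2.491752)

∇E = (8a, 6b)
Step 1: at (5, -3), ∇E = (40, -18) → (5, -3) − 0.01·(40, -18) = (4.6, -2.82)
Step 2: at (4.6, -2.82), ∇E = (36.8, -16.92) → (4.6, -2.82) − 0.01·(36.8, -16.92) = (4.232, -2.6508)
Step 3: at (4.232, -2.6508), ∇E = (33.856, -15.9048) → (4.232, -2.6508) − 0.01·(33.856, -15.9048) = (3.89344, -2.491752)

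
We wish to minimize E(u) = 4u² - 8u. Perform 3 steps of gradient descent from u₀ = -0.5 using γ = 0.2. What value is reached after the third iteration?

1.324

E′(u) = 8u - 8
Step 1: E′(-0.5) = -12; u₁ = -0.5 − 0.2·(-12) = 1.9
Step 2: E′(1.9) = 7.2; u₂ = 1.9 − 0.2·7.2 = 0.46
Step 3: E′(0.46) = -4.32; u₃ = 0.46 − 0.2·(-4.32) = 1.324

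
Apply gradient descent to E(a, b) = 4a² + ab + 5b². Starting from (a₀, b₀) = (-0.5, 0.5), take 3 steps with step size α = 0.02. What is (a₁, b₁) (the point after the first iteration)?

∇E = (8a + b, a + 10b)
Step 1: at (-0.5, 0.5), ∇E = (-3.5, 4.5) → (-0.5, 0.5) − 0.02·(-3.5, 4.5) = (-0.43, 0.41)

(-0.43, 0.41)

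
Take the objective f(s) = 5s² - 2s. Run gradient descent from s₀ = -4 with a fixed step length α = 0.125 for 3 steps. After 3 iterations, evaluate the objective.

-0.178466796875

f′(s) = 10s - 2
s₁ = -4 − 0.125·(-42) = 1.25
s₂ = 1.25 − 0.125·10.5 = -0.0625
s₃ = -0.0625 − 0.125·(-2.625) = 0.265625
f(0.265625) = -0.178466796875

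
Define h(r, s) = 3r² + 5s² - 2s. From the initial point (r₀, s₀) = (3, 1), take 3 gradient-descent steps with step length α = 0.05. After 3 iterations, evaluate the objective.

∇h = (6r, 10s - 2)
(r₁, s₁) = (3, 1) − 0.05·(18, 8) = (2.1, 0.6)
(r₂, s₂) = (2.1, 0.6) − 0.05·(12.6, 4) = (1.47, 0.4)
(r₃, s₃) = (1.47, 0.4) − 0.05·(8.82, 2) = (1.029, 0.3)
h(1.029, 0.3) = 3.026523

3.026523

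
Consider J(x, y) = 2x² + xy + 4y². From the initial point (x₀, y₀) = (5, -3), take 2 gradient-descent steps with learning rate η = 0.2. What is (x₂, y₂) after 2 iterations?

(0.16, -0.8)

∇J = (4x + y, x + 8y)
Step 1: at (5, -3), ∇J = (17, -19) → (5, -3) − 0.2·(17, -19) = (1.6, 0.8)
Step 2: at (1.6, 0.8), ∇J = (7.2, 8) → (1.6, 0.8) − 0.2·(7.2, 8) = (0.16, -0.8)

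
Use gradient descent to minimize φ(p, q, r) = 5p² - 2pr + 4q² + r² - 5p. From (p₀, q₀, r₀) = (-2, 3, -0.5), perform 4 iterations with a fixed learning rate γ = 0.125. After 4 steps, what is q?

0

∇φ = (10p - 2r - 5, 8q, -2p + 2r)
Step 1: at (-2, 3, -0.5), ∇φ = (-24, 24, 3) → (-2, 3, -0.5) − 0.125·(-24, 24, 3) = (1, 0, -0.875)
Step 2: at (1, 0, -0.875), ∇φ = (6.75, 0, -3.75) → (1, 0, -0.875) − 0.125·(6.75, 0, -3.75) = (0.15625, 0, -0.40625)
Step 3: at (0.15625, 0, -0.40625), ∇φ = (-2.625, 0, -1.125) → (0.15625, 0, -0.40625) − 0.125·(-2.625, 0, -1.125) = (0.484375, 0, -0.265625)
Step 4: at (0.484375, 0, -0.265625), ∇φ = (0.375, 0, -1.5) → (0.484375, 0, -0.265625) − 0.125·(0.375, 0, -1.5) = (0.4375, 0, -0.078125)
q = 0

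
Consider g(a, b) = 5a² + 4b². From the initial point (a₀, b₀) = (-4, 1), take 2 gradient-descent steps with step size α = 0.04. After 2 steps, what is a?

-1.44

∇g = (10a, 8b)
Step 1: at (-4, 1), ∇g = (-40, 8) → (-4, 1) − 0.04·(-40, 8) = (-2.4, 0.68)
Step 2: at (-2.4, 0.68), ∇g = (-24, 5.44) → (-2.4, 0.68) − 0.04·(-24, 5.44) = (-1.44, 0.4624)
a = -1.44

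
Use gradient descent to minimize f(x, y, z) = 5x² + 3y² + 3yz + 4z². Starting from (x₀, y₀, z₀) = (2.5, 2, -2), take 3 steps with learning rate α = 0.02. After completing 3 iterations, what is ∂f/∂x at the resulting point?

∇f = (10x, 6y + 3z, 3y + 8z)
(x₁, y₁, z₁) = (2.5, 2, -2) − 0.02·(25, 6, -10) = (2, 1.88, -1.8)
(x₂, y₂, z₂) = (2, 1.88, -1.8) − 0.02·(20, 5.88, -8.76) = (1.6, 1.7624, -1.6248)
(x₃, y₃, z₃) = (1.6, 1.7624, -1.6248) − 0.02·(16, 5.7, -7.7112) = (1.28, 1.6484, -1.470576)
∂f/∂x at (1.28, 1.6484, -1.470576) = 12.8

12.8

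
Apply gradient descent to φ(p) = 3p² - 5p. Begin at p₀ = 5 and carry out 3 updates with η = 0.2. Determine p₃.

φ′(p) = 6p - 5
p₁ = 5 − 0.2·25 = 0
p₂ = 0 − 0.2·(-5) = 1
p₃ = 1 − 0.2·1 = 0.8

0.8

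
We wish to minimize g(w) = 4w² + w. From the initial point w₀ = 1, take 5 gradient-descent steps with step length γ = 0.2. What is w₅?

g′(w) = 8w + 1
w₁ = 1 − 0.2·9 = -0.8
w₂ = -0.8 − 0.2·(-5.4) = 0.28
w₃ = 0.28 − 0.2·3.24 = -0.368
w₄ = -0.368 − 0.2·(-1.944) = 0.0208
w₅ = 0.0208 − 0.2·1.1664 = -0.21248

-0.21248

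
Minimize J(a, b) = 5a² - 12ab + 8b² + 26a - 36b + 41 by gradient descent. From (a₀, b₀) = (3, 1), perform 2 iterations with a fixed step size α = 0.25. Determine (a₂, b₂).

(50.5, -60)

∇J = (10a - 12b + 26, -12a + 16b - 36)
(a₁, b₁) = (3, 1) − 0.25·(44, -56) = (-8, 15)
(a₂, b₂) = (-8, 15) − 0.25·(-234, 300) = (50.5, -60)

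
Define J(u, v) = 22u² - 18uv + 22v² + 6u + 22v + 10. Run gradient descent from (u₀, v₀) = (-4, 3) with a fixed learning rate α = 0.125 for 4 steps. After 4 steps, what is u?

∇J = (44u - 18v + 6, -18u + 44v + 22)
Step 1: at (-4, 3), ∇J = (-224, 226) → (-4, 3) − 0.125·(-224, 226) = (24, -25.25)
Step 2: at (24, -25.25), ∇J = (1516.5, -1521) → (24, -25.25) − 0.125·(1516.5, -1521) = (-165.5625, 164.875)
Step 3: at (-165.5625, 164.875), ∇J = (-10246.5, 10256.625) → (-165.5625, 164.875) − 0.125·(-10246.5, 10256.625) = (1115.25, -1117.203125)
Step 4: at (1115.25, -1117.203125), ∇J = (69186.65625, -69209.4375) → (1115.25, -1117.203125) − 0.125·(69186.65625, -69209.4375) = (-7533.08203125, 7533.9765625)
u = -7533.08203125

-7533.08203125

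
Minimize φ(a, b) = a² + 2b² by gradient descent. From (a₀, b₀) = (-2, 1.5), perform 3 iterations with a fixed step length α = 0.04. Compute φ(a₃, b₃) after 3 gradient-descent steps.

4.006261147648

∇φ = (2a, 4b)
(a₁, b₁) = (-2, 1.5) − 0.04·(-4, 6) = (-1.84, 1.26)
(a₂, b₂) = (-1.84, 1.26) − 0.04·(-3.68, 5.04) = (-1.6928, 1.0584)
(a₃, b₃) = (-1.6928, 1.0584) − 0.04·(-3.3856, 4.2336) = (-1.557376, 0.889056)
φ(-1.557376, 0.889056) = 4.006261147648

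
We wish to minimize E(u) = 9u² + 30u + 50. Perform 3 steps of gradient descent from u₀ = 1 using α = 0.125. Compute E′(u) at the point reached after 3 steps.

-93.75

E′(u) = 18u + 30
u₁ = 1 − 0.125·48 = -5
u₂ = -5 − 0.125·(-60) = 2.5
u₃ = 2.5 − 0.125·75 = -6.875
E′(u) at (-6.875) = -93.75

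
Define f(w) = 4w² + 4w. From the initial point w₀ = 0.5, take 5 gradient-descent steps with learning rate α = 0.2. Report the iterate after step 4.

-0.3704

f′(w) = 8w + 4
w₁ = 0.5 − 0.2·8 = -1.1
w₂ = -1.1 − 0.2·(-4.8) = -0.14
w₃ = -0.14 − 0.2·2.88 = -0.716
w₄ = -0.716 − 0.2·(-1.728) = -0.3704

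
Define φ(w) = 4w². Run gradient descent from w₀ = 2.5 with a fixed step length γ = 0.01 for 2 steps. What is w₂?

φ′(w) = 8w
w₁ = 2.5 − 0.01·20 = 2.3
w₂ = 2.3 − 0.01·18.4 = 2.116

2.116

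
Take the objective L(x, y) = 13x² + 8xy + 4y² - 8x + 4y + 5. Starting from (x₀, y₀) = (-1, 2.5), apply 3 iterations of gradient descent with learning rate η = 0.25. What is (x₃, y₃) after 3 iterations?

∇L = (26x + 8y - 8, 8x + 8y + 4)
Step 1: at (-1, 2.5), ∇L = (-14, 16) → (-1, 2.5) − 0.25·(-14, 16) = (2.5, -1.5)
Step 2: at (2.5, -1.5), ∇L = (45, 12) → (2.5, -1.5) − 0.25·(45, 12) = (-8.75, -4.5)
Step 3: at (-8.75, -4.5), ∇L = (-271.5, -102) → (-8.75, -4.5) − 0.25·(-271.5, -102) = (59.125, 21)

(59.125, 21)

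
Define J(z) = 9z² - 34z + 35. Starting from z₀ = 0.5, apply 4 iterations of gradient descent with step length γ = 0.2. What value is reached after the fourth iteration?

J′(z) = 18z - 34
Step 1: J′(0.5) = -25; z₁ = 0.5 − 0.2·(-25) = 5.5
Step 2: J′(5.5) = 65; z₂ = 5.5 − 0.2·65 = -7.5
Step 3: J′(-7.5) = -169; z₃ = -7.5 − 0.2·(-169) = 26.3
Step 4: J′(26.3) = 439.4; z₄ = 26.3 − 0.2·439.4 = -61.58

-61.58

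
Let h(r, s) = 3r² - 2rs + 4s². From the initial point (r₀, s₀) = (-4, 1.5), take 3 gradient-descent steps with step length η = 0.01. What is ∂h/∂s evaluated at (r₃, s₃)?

14.194592

∇h = (6r - 2s, -2r + 8s)
(r₁, s₁) = (-4, 1.5) − 0.01·(-27, 20) = (-3.73, 1.3)
(r₂, s₂) = (-3.73, 1.3) − 0.01·(-24.98, 17.86) = (-3.4802, 1.1214)
(r₃, s₃) = (-3.4802, 1.1214) − 0.01·(-23.124, 15.9316) = (-3.24896, 0.962084)
∂h/∂s at (-3.24896, 0.962084) = 14.194592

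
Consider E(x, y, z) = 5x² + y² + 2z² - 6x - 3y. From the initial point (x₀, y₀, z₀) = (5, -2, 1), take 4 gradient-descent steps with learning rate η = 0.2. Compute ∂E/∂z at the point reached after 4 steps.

0.0064

∇E = (10x - 6, 2y - 3, 4z)
Step 1: at (5, -2, 1), ∇E = (44, -7, 4) → (5, -2, 1) − 0.2·(44, -7, 4) = (-3.8, -0.6, 0.2)
Step 2: at (-3.8, -0.6, 0.2), ∇E = (-44, -4.2, 0.8) → (-3.8, -0.6, 0.2) − 0.2·(-44, -4.2, 0.8) = (5, 0.24, 0.04)
Step 3: at (5, 0.24, 0.04), ∇E = (44, -2.52, 0.16) → (5, 0.24, 0.04) − 0.2·(44, -2.52, 0.16) = (-3.8, 0.744, 0.008)
Step 4: at (-3.8, 0.744, 0.008), ∇E = (-44, -1.512, 0.032) → (-3.8, 0.744, 0.008) − 0.2·(-44, -1.512, 0.032) = (5, 1.0464, 0.0016)
∂E/∂z at (5, 1.0464, 0.0016) = 0.0064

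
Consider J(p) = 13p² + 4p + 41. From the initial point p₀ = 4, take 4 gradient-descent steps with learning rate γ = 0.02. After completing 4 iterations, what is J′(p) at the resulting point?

J′(p) = 26p + 4
p₁ = 4 − 0.02·108 = 1.84
p₂ = 1.84 − 0.02·51.84 = 0.8032
p₃ = 0.8032 − 0.02·24.8832 = 0.305536
p₄ = 0.305536 − 0.02·11.943936 = 0.06665728
J′(p) at (0.06665728) = 5.73308928

5.73308928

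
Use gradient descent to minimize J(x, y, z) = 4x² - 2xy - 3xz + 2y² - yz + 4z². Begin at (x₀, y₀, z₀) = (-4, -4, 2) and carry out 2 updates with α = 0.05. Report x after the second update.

∇J = (8x - 2y - 3z, -2x + 4y - z, -3x - y + 8z)
(x₁, y₁, z₁) = (-4, -4, 2) − 0.05·(-30, -10, 32) = (-2.5, -3.5, 0.4)
(x₂, y₂, z₂) = (-2.5, -3.5, 0.4) − 0.05·(-14.2, -9.4, 14.2) = (-1.79, -3.03, -0.31)
x = -1.79

-1.79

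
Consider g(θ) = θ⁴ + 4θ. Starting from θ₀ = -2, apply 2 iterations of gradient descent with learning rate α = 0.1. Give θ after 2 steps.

0.1952

g′(θ) = 4θ³ + 4
Step 1: g′(-2) = -28; θ₁ = -2 − 0.1·(-28) = 0.8
Step 2: g′(0.8) = 6.048; θ₂ = 0.8 − 0.1·6.048 = 0.1952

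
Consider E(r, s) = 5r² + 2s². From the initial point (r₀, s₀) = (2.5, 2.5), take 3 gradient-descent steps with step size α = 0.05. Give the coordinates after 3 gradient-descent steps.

∇E = (10r, 4s)
Step 1: at (2.5, 2.5), ∇E = (25, 10) → (2.5, 2.5) − 0.05·(25, 10) = (1.25, 2)
Step 2: at (1.25, 2), ∇E = (12.5, 8) → (1.25, 2) − 0.05·(12.5, 8) = (0.625, 1.6)
Step 3: at (0.625, 1.6), ∇E = (6.25, 6.4) → (0.625, 1.6) − 0.05·(6.25, 6.4) = (0.3125, 1.28)

(0.3125, 1.28)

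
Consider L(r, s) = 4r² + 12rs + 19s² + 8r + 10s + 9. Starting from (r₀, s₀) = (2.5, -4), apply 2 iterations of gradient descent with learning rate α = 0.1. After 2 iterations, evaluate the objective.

16091.9136

∇L = (8r + 12s + 8, 12r + 38s + 10)
Step 1: at (2.5, -4), ∇L = (-20, -112) → (2.5, -4) − 0.1·(-20, -112) = (4.5, 7.2)
Step 2: at (4.5, 7.2), ∇L = (130.4, 337.6) → (4.5, 7.2) − 0.1·(130.4, 337.6) = (-8.54, -26.56)
L(-8.54, -26.56) = 16091.9136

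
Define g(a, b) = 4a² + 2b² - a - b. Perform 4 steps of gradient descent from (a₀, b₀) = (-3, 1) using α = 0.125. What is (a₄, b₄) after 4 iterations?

∇g = (8a - 1, 4b - 1)
Step 1: at (-3, 1), ∇g = (-25, 3) → (-3, 1) − 0.125·(-25, 3) = (0.125, 0.625)
Step 2: at (0.125, 0.625), ∇g = (0, 1.5) → (0.125, 0.625) − 0.125·(0, 1.5) = (0.125, 0.4375)
Step 3: at (0.125, 0.4375), ∇g = (0, 0.75) → (0.125, 0.4375) − 0.125·(0, 0.75) = (0.125, 0.34375)
Step 4: at (0.125, 0.34375), ∇g = (0, 0.375) → (0.125, 0.34375) − 0.125·(0, 0.375) = (0.125, 0.296875)

(0.125, 0.296875)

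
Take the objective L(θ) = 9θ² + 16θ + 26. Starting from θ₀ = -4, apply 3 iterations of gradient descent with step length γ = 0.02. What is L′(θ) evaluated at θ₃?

L′(θ) = 18θ + 16
Step 1: L′(-4) = -56; θ₁ = -4 − 0.02·(-56) = -2.88
Step 2: L′(-2.88) = -35.84; θ₂ = -2.88 − 0.02·(-35.84) = -2.1632
Step 3: L′(-2.1632) = -22.9376; θ₃ = -2.1632 − 0.02·(-22.9376) = -1.704448
L′(θ) at (-1.704448) = -14.680064

-14.680064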